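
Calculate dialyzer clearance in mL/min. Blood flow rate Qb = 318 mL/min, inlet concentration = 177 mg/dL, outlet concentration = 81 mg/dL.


K = Qb * (Cb_in - Cb_out) / Cb_in
K = 318 * (177 - 81) / 177
K = 172.5 mL/min


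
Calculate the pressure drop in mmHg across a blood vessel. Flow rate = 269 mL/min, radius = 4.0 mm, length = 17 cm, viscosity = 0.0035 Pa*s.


dP = 8*mu*L*Q / (pi*r^4)
Q = 269 mL/min = 4.48333e-06 m^3/s
dP = 26.5349 Pa = 26.5349 / 133.322 mmHg = 0.199 mmHg


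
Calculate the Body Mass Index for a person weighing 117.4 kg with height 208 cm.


BMI = weight / height^2
height = 208 cm = 2.08 m
BMI = 117.4 / 2.08^2
BMI = 27.14 kg/m^2


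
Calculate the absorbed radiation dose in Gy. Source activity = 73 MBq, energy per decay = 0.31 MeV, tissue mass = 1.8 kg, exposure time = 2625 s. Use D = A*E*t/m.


A = 73 MBq = 7.3000e+07 Bq
E = 0.31 MeV = 4.9662e-14 J
D = A*E*t/m = 7.3000e+07*4.9662e-14*2625/1.8
D = 0.005287 Gy


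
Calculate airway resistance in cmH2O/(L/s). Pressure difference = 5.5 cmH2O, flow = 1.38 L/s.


R = dP / flow
R = 5.5 / 1.38
R = 3.986 cmH2O/(L/s)


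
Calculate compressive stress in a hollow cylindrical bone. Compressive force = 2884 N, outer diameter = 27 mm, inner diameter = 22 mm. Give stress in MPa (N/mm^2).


A = pi*(r_o^2 - r_i^2)
r_o = 13.5 mm, r_i = 11 mm
A = 192.423 mm^2
sigma = F/A = 2884 / 192.423
sigma = 14.99 MPa


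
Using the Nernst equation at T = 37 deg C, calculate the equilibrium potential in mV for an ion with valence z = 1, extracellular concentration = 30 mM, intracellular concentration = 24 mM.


E = (RT/(zF)) * ln(C_out/C_in)
T = 37 + 273.15 = 310.15 K
E = (8.314 * 310.15 / (1 * 96485)) * ln(30/24)
E = 5.964 mV


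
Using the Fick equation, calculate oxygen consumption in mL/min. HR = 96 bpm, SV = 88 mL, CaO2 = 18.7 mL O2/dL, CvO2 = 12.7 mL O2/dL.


CO = HR*SV = 96*88/1000 = 8.448 L/min
a-v O2 diff = 18.7 - 12.7 = 6 mL/dL
VO2 = CO * (CaO2-CvO2) * 10 dL/L
VO2 = 8.448 * 6 * 10
VO2 = 506.9 mL/min


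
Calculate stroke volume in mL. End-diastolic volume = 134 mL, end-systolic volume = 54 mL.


SV = EDV - ESV
SV = 134 - 54
SV = 80 mL


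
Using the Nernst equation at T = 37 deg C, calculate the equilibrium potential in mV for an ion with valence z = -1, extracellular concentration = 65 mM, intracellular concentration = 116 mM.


E = (RT/(zF)) * ln(C_out/C_in)
T = 37 + 273.15 = 310.15 K
E = (8.314 * 310.15 / (-1 * 96485)) * ln(65/116)
E = 15.48 mV


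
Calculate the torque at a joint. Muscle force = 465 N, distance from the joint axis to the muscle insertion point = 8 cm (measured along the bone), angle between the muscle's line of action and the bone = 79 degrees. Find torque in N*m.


Torque = F * d * sin(theta)   (moment arm = d*sin(theta))
d = 8 cm = 0.08 m
Torque = 465 * 0.08 * sin(79)
Torque = 36.52 N*m


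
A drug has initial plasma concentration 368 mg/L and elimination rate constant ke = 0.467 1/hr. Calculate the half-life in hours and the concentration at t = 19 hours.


t_half = ln(2) / ke = 0.693147 / 0.467 = 1.484 hr
C(t) = C0 * exp(-ke*t) = 368 * exp(-0.467*19)
C(19) = 0.05156 mg/L


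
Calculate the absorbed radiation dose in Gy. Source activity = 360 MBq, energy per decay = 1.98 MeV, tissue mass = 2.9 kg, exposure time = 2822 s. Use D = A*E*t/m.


A = 360 MBq = 3.6000e+08 Bq
E = 1.98 MeV = 3.17196e-13 J
D = A*E*t/m = 3.6000e+08*3.17196e-13*2822/2.9
D = 0.1111 Gy


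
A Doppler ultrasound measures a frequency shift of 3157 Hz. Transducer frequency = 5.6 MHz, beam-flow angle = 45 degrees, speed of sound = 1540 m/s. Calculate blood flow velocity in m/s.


v = fd * c / (2 * f0 * cos(theta))
v = 3157 * 1540 / (2 * 5.6000e+06 * cos(45))
v = 0.6139 m/s


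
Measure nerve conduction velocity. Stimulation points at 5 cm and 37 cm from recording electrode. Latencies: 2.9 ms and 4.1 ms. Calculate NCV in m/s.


Distance = (37 - 5) / 100 = 0.32 m
dt = (4.1 - 2.9) / 1000 = 0.0012 s
NCV = dist / dt = 266.7 m/s


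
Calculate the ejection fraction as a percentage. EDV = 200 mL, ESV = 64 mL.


SV = EDV - ESV = 200 - 64 = 136 mL
EF = SV/EDV * 100 = 136/200 * 100
EF = 68%


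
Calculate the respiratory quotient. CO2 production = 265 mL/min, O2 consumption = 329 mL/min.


RQ = VCO2 / VO2
RQ = 265 / 329
RQ = 0.8055


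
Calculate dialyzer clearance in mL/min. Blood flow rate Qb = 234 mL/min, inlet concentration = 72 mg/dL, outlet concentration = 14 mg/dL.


K = Qb * (Cb_in - Cb_out) / Cb_in
K = 234 * (72 - 14) / 72
K = 188.5 mL/min


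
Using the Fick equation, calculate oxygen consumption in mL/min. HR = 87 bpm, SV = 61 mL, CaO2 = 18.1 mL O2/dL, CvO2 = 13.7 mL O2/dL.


CO = HR*SV = 87*61/1000 = 5.307 L/min
a-v O2 diff = 18.1 - 13.7 = 4.4 mL/dL
VO2 = CO * (CaO2-CvO2) * 10 dL/L
VO2 = 5.307 * 4.4 * 10
VO2 = 233.5 mL/min


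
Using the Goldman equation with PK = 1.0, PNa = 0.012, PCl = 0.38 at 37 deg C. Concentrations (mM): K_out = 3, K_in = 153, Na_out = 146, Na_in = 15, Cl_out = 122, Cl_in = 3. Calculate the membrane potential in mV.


Vm = (RT/F)*ln((PK*Ko + PNa*Nao + PCl*Cli)/(PK*Ki + PNa*Nai + PCl*Clo))
Numer = 5.892, Denom = 199.54
Vm = -94.14 mV


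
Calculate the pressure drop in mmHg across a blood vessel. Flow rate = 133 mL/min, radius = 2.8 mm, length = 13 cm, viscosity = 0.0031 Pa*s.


dP = 8*mu*L*Q / (pi*r^4)
Q = 133 mL/min = 2.21667e-06 m^3/s
dP = 37.0096 Pa = 37.0096 / 133.322 mmHg = 0.2776 mmHg


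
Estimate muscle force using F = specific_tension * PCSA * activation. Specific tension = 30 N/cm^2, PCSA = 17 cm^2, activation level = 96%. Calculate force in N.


F = sigma * PCSA * activation
F = 30 * 17 * 0.96
F = 489.6 N


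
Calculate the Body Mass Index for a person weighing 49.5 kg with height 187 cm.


BMI = weight / height^2
height = 187 cm = 1.87 m
BMI = 49.5 / 1.87^2
BMI = 14.16 kg/m^2


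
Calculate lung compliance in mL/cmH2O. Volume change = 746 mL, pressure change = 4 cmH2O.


C = dV / dP
C = 746 / 4
C = 186.5 mL/cmH2O


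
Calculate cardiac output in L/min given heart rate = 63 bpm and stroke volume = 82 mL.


CO = HR * SV
CO = 63 * 82 / 1000
CO = 5.166 L/min


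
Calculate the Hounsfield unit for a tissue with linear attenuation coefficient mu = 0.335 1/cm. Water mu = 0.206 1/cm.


HU = ((mu_tissue - mu_water) / mu_water) * 1000
HU = ((0.335 - 0.206) / 0.206) * 1000
HU = 626.2


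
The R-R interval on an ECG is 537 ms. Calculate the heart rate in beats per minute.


HR = 60 / RR_interval(s)
RR = 537 ms = 0.537 s
HR = 60 / 0.537 = 111.7 bpm


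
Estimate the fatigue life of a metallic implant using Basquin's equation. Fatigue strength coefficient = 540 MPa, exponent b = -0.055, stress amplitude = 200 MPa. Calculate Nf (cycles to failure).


sigma_a = sigma_f' * (2Nf)^b
2Nf = (sigma_a/sigma_f')^(1/b)
2Nf = (200/540)^(1/-0.055)
2Nf = 69659047
Nf = 3.4830e+07


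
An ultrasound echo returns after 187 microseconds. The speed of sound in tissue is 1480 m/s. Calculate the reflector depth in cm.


depth = c * t / 2
t = 187 us = 1.8700e-04 s
depth = 1480 * 1.8700e-04 / 2
depth = 0.13838 m = 13.838 cm


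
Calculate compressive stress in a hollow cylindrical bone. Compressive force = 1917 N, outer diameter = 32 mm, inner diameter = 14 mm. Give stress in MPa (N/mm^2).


A = pi*(r_o^2 - r_i^2)
r_o = 16 mm, r_i = 7 mm
A = 650.31 mm^2
sigma = F/A = 1917 / 650.31
sigma = 2.948 MPa


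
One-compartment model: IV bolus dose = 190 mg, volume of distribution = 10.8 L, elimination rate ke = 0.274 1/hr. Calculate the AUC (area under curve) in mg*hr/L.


C0 = Dose/Vd = 190/10.8 = 17.5926 mg/L
AUC = C0/ke = 17.5926/0.274
AUC = 64.21 mg*hr/L


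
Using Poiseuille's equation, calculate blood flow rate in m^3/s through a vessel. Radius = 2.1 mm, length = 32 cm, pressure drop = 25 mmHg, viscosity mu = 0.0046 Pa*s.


Q = pi*r^4*dP / (8*mu*L)
r = 0.0021 m, L = 0.32 m
dP = 25 mmHg = 3333.05 Pa
Q = 1.7293e-05 m^3/s


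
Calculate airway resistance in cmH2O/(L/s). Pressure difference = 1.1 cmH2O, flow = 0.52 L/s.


R = dP / flow
R = 1.1 / 0.52
R = 2.115 cmH2O/(L/s)


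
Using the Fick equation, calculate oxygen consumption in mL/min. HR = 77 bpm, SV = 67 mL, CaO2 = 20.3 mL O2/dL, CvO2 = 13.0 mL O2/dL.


CO = HR*SV = 77*67/1000 = 5.159 L/min
a-v O2 diff = 20.3 - 13.0 = 7.3 mL/dL
VO2 = CO * (CaO2-CvO2) * 10 dL/L
VO2 = 5.159 * 7.3 * 10
VO2 = 376.6 mL/min


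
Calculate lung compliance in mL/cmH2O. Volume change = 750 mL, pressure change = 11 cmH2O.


C = dV / dP
C = 750 / 11
C = 68.18 mL/cmH2O


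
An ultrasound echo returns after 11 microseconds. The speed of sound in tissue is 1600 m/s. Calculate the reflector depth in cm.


depth = c * t / 2
t = 11 us = 1.1000e-05 s
depth = 1600 * 1.1000e-05 / 2
depth = 0.0088 m = 0.88 cm


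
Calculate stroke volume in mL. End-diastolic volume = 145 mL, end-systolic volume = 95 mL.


SV = EDV - ESV
SV = 145 - 95
SV = 50 mL


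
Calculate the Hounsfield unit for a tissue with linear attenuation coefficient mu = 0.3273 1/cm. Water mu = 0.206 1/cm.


HU = ((mu_tissue - mu_water) / mu_water) * 1000
HU = ((0.3273 - 0.206) / 0.206) * 1000
HU = 588.8


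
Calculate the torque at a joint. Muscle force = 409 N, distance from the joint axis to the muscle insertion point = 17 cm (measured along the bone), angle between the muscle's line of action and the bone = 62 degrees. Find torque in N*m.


Torque = F * d * sin(theta)   (moment arm = d*sin(theta))
d = 17 cm = 0.17 m
Torque = 409 * 0.17 * sin(62)
Torque = 61.39 N*m


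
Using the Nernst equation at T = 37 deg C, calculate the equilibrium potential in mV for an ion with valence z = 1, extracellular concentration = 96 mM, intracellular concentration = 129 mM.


E = (RT/(zF)) * ln(C_out/C_in)
T = 37 + 273.15 = 310.15 K
E = (8.314 * 310.15 / (1 * 96485)) * ln(96/129)
E = -7.896 mV


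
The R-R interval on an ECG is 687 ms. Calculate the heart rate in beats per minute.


HR = 60 / RR_interval(s)
RR = 687 ms = 0.687 s
HR = 60 / 0.687 = 87.34 bpm


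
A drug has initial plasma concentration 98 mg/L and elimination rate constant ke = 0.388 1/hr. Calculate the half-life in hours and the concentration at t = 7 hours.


t_half = ln(2) / ke = 0.693147 / 0.388 = 1.786 hr
C(t) = C0 * exp(-ke*t) = 98 * exp(-0.388*7)
C(7) = 6.482 mg/L


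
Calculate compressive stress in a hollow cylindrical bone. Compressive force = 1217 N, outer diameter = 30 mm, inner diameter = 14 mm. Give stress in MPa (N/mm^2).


A = pi*(r_o^2 - r_i^2)
r_o = 15 mm, r_i = 7 mm
A = 552.92 mm^2
sigma = F/A = 1217 / 552.92
sigma = 2.201 MPa


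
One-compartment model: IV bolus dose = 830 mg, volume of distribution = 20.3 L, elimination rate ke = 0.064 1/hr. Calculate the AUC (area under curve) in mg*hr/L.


C0 = Dose/Vd = 830/20.3 = 40.8867 mg/L
AUC = C0/ke = 40.8867/0.064
AUC = 638.9 mg*hr/L


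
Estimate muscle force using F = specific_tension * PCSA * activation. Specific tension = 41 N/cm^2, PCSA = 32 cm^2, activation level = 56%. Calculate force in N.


F = sigma * PCSA * activation
F = 41 * 32 * 0.56
F = 734.7 N


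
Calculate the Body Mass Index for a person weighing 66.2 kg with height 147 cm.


BMI = weight / height^2
height = 147 cm = 1.47 m
BMI = 66.2 / 1.47^2
BMI = 30.64 kg/m^2


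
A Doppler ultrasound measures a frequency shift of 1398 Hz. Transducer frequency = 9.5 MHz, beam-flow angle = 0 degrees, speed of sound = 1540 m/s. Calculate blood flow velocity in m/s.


v = fd * c / (2 * f0 * cos(theta))
v = 1398 * 1540 / (2 * 9.5000e+06 * cos(0))
v = 0.1133 m/s


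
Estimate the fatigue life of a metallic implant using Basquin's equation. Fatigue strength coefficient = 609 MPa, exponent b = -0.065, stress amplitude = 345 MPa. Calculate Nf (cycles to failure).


sigma_a = sigma_f' * (2Nf)^b
2Nf = (sigma_a/sigma_f')^(1/b)
2Nf = (345/609)^(1/-0.065)
2Nf = 6264.6289
Nf = 3132


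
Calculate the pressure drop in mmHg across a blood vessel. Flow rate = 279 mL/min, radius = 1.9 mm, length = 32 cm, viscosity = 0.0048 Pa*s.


dP = 8*mu*L*Q / (pi*r^4)
Q = 279 mL/min = 4.65e-06 m^3/s
dP = 1395.63 Pa = 1395.63 / 133.322 mmHg = 10.47 mmHg


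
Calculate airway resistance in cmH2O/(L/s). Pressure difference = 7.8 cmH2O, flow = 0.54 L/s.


R = dP / flow
R = 7.8 / 0.54
R = 14.44 cmH2O/(L/s)


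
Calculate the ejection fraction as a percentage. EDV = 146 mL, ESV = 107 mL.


SV = EDV - ESV = 146 - 107 = 39 mL
EF = SV/EDV * 100 = 39/146 * 100
EF = 26.71%


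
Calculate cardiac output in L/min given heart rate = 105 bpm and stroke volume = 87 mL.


CO = HR * SV
CO = 105 * 87 / 1000
CO = 9.135 L/min


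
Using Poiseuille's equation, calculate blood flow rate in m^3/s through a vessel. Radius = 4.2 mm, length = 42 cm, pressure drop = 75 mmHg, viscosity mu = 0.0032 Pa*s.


Q = pi*r^4*dP / (8*mu*L)
r = 0.0042 m, L = 0.42 m
dP = 75 mmHg = 9999.15 Pa
Q = 9.0912e-04 m^3/s


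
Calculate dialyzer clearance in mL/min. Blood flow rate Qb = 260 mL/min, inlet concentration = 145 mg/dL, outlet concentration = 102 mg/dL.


K = Qb * (Cb_in - Cb_out) / Cb_in
K = 260 * (145 - 102) / 145
K = 77.1 mL/min


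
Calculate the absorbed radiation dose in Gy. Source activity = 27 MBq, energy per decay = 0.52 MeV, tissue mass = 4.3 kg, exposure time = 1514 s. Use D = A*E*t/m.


A = 27 MBq = 2.7000e+07 Bq
E = 0.52 MeV = 8.3304e-14 J
D = A*E*t/m = 2.7000e+07*8.3304e-14*1514/4.3
D = 7.9193e-04 Gy


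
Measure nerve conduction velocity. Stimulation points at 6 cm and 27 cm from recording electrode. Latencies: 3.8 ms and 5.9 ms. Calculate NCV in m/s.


Distance = (27 - 6) / 100 = 0.21 m
dt = (5.9 - 3.8) / 1000 = 0.0021 s
NCV = dist / dt = 100 m/s


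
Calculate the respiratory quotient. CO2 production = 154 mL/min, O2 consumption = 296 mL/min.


RQ = VCO2 / VO2
RQ = 154 / 296
RQ = 0.5203


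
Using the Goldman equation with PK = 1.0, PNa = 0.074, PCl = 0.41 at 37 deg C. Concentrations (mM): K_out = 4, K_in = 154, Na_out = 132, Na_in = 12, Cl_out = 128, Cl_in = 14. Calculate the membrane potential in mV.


Vm = (RT/F)*ln((PK*Ko + PNa*Nao + PCl*Cli)/(PK*Ki + PNa*Nai + PCl*Clo))
Numer = 19.508, Denom = 207.368
Vm = -63.17 mV


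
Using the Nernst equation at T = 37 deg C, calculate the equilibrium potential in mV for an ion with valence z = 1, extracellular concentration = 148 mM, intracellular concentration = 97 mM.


E = (RT/(zF)) * ln(C_out/C_in)
T = 37 + 273.15 = 310.15 K
E = (8.314 * 310.15 / (1 * 96485)) * ln(148/97)
E = 11.29 mV


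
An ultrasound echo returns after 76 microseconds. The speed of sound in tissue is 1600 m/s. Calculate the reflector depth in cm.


depth = c * t / 2
t = 76 us = 7.6000e-05 s
depth = 1600 * 7.6000e-05 / 2
depth = 0.0608 m = 6.08 cm


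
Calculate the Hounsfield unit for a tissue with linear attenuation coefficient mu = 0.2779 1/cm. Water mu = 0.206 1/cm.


HU = ((mu_tissue - mu_water) / mu_water) * 1000
HU = ((0.2779 - 0.206) / 0.206) * 1000
HU = 349


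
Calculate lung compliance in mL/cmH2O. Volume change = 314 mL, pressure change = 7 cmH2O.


C = dV / dP
C = 314 / 7
C = 44.86 mL/cmH2O


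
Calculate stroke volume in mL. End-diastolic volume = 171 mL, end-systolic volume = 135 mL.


SV = EDV - ESV
SV = 171 - 135
SV = 36 mL


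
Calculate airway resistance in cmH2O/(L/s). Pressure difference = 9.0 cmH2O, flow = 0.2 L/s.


R = dP / flow
R = 9.0 / 0.2
R = 45 cmH2O/(L/s)


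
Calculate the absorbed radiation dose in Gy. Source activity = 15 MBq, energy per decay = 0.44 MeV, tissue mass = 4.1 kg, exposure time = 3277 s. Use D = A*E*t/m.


A = 15 MBq = 1.5000e+07 Bq
E = 0.44 MeV = 7.0488e-14 J
D = A*E*t/m = 1.5000e+07*7.0488e-14*3277/4.1
D = 8.4508e-04 Gy


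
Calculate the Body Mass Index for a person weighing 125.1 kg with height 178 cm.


BMI = weight / height^2
height = 178 cm = 1.78 m
BMI = 125.1 / 1.78^2
BMI = 39.48 kg/m^2


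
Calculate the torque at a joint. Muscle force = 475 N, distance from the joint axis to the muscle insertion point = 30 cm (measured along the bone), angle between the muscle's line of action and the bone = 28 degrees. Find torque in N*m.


Torque = F * d * sin(theta)   (moment arm = d*sin(theta))
d = 30 cm = 0.3 m
Torque = 475 * 0.3 * sin(28)
Torque = 66.9 N*m


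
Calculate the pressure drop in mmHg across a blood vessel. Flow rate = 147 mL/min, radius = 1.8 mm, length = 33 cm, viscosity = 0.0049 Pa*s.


dP = 8*mu*L*Q / (pi*r^4)
Q = 147 mL/min = 2.45e-06 m^3/s
dP = 961.006 Pa = 961.006 / 133.322 mmHg = 7.208 mmHg


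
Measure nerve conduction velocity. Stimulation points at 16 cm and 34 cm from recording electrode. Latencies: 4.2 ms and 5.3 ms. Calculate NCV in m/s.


Distance = (34 - 16) / 100 = 0.18 m
dt = (5.3 - 4.2) / 1000 = 0.0011 s
NCV = dist / dt = 163.6 m/s


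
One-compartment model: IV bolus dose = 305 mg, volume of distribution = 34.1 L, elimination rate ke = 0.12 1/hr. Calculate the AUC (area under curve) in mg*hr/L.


C0 = Dose/Vd = 305/34.1 = 8.94428 mg/L
AUC = C0/ke = 8.94428/0.12
AUC = 74.54 mg*hr/L


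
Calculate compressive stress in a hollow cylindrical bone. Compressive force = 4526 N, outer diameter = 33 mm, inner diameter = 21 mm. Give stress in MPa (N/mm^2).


A = pi*(r_o^2 - r_i^2)
r_o = 16.5 mm, r_i = 10.5 mm
A = 508.938 mm^2
sigma = F/A = 4526 / 508.938
sigma = 8.893 MPa


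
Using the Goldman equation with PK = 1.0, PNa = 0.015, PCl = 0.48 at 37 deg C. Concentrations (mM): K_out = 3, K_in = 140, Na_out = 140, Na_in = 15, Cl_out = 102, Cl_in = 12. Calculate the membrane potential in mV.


Vm = (RT/F)*ln((PK*Ko + PNa*Nao + PCl*Cli)/(PK*Ki + PNa*Nai + PCl*Clo))
Numer = 10.86, Denom = 189.185
Vm = -76.37 mV


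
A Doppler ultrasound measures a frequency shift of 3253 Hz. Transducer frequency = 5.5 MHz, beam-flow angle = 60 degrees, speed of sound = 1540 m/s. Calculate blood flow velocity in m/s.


v = fd * c / (2 * f0 * cos(theta))
v = 3253 * 1540 / (2 * 5.5000e+06 * cos(60))
v = 0.9108 m/s


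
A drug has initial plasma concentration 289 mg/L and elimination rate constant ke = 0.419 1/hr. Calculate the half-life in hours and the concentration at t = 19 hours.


t_half = ln(2) / ke = 0.693147 / 0.419 = 1.654 hr
C(t) = C0 * exp(-ke*t) = 289 * exp(-0.419*19)
C(19) = 0.1008 mg/L


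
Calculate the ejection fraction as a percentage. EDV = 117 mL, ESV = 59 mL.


SV = EDV - ESV = 117 - 59 = 58 mL
EF = SV/EDV * 100 = 58/117 * 100
EF = 49.57%


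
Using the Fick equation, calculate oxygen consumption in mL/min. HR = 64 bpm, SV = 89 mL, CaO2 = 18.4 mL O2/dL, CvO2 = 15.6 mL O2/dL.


CO = HR*SV = 64*89/1000 = 5.696 L/min
a-v O2 diff = 18.4 - 15.6 = 2.8 mL/dL
VO2 = CO * (CaO2-CvO2) * 10 dL/L
VO2 = 5.696 * 2.8 * 10
VO2 = 159.5 mL/min


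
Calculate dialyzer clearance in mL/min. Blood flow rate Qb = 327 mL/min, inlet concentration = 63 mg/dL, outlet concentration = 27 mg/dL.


K = Qb * (Cb_in - Cb_out) / Cb_in
K = 327 * (63 - 27) / 63
K = 186.9 mL/min


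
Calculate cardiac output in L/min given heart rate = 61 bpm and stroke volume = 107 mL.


CO = HR * SV
CO = 61 * 107 / 1000
CO = 6.527 L/min


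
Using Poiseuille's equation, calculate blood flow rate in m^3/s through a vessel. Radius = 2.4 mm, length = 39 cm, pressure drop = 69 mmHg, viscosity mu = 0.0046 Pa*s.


Q = pi*r^4*dP / (8*mu*L)
r = 0.0024 m, L = 0.39 m
dP = 69 mmHg = 9199.218 Pa
Q = 6.6809e-05 m^3/s


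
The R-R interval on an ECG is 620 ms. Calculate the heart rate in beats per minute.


HR = 60 / RR_interval(s)
RR = 620 ms = 0.62 s
HR = 60 / 0.62 = 96.77 bpm


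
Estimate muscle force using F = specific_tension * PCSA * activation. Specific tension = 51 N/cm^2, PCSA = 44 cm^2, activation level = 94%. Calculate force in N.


F = sigma * PCSA * activation
F = 51 * 44 * 0.94
F = 2109 N


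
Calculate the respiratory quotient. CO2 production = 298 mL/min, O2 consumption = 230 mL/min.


RQ = VCO2 / VO2
RQ = 298 / 230
RQ = 1.296


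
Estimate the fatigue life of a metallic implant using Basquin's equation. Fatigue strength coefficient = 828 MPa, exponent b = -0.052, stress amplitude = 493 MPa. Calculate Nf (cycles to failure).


sigma_a = sigma_f' * (2Nf)^b
2Nf = (sigma_a/sigma_f')^(1/b)
2Nf = (493/828)^(1/-0.052)
2Nf = 21401.802
Nf = 1.07e+04


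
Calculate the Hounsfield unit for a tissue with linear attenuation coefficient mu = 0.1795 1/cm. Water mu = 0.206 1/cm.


HU = ((mu_tissue - mu_water) / mu_water) * 1000
HU = ((0.1795 - 0.206) / 0.206) * 1000
HU = -128.6


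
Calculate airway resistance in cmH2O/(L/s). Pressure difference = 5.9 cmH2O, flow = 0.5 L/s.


R = dP / flow
R = 5.9 / 0.5
R = 11.8 cmH2O/(L/s)


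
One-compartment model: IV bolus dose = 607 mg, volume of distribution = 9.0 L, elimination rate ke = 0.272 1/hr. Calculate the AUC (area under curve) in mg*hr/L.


C0 = Dose/Vd = 607/9.0 = 67.4444 mg/L
AUC = C0/ke = 67.4444/0.272
AUC = 248 mg*hr/L


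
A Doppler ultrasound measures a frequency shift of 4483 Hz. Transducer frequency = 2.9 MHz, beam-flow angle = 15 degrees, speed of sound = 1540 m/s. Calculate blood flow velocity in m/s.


v = fd * c / (2 * f0 * cos(theta))
v = 4483 * 1540 / (2 * 2.9000e+06 * cos(15))
v = 1.232 m/s


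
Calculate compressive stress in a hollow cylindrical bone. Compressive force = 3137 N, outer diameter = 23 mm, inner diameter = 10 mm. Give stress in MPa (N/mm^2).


A = pi*(r_o^2 - r_i^2)
r_o = 11.5 mm, r_i = 5 mm
A = 336.936 mm^2
sigma = F/A = 3137 / 336.936
sigma = 9.31 MPa


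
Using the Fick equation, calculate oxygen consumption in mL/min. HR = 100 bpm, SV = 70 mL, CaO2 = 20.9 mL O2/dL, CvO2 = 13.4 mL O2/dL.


CO = HR*SV = 100*70/1000 = 7 L/min
a-v O2 diff = 20.9 - 13.4 = 7.5 mL/dL
VO2 = CO * (CaO2-CvO2) * 10 dL/L
VO2 = 7 * 7.5 * 10
VO2 = 525 mL/min


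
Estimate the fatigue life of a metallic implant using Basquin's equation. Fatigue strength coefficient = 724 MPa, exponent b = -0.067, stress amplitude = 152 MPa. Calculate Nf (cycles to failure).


sigma_a = sigma_f' * (2Nf)^b
2Nf = (sigma_a/sigma_f')^(1/b)
2Nf = (152/724)^(1/-0.067)
2Nf = 1.311703e+10
Nf = 6.5585e+09


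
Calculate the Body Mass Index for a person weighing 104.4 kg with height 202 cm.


BMI = weight / height^2
height = 202 cm = 2.02 m
BMI = 104.4 / 2.02^2
BMI = 25.59 kg/m^2


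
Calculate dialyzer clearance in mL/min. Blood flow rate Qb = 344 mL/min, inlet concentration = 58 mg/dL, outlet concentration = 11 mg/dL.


K = Qb * (Cb_in - Cb_out) / Cb_in
K = 344 * (58 - 11) / 58
K = 278.8 mL/min


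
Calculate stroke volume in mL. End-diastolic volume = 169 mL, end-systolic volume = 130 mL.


SV = EDV - ESV
SV = 169 - 130
SV = 39 mL


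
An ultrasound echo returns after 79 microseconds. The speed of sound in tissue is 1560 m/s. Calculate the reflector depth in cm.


depth = c * t / 2
t = 79 us = 7.9000e-05 s
depth = 1560 * 7.9000e-05 / 2
depth = 0.06162 m = 6.162 cm


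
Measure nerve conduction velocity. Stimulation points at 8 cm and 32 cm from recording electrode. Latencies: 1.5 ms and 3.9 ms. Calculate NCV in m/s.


Distance = (32 - 8) / 100 = 0.24 m
dt = (3.9 - 1.5) / 1000 = 0.0024 s
NCV = dist / dt = 100 m/s


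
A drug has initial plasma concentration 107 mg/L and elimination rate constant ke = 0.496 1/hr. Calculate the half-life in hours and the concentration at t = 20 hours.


t_half = ln(2) / ke = 0.693147 / 0.496 = 1.397 hr
C(t) = C0 * exp(-ke*t) = 107 * exp(-0.496*20)
C(20) = 0.005262 mg/L


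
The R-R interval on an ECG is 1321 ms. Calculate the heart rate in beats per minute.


HR = 60 / RR_interval(s)
RR = 1321 ms = 1.321 s
HR = 60 / 1.321 = 45.42 bpm


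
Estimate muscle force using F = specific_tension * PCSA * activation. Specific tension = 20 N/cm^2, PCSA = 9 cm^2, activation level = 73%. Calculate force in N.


F = sigma * PCSA * activation
F = 20 * 9 * 0.73
F = 131.4 N


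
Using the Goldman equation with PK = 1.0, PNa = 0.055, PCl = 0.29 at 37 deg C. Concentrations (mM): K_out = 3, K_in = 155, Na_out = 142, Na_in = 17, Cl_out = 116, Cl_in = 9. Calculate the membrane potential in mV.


Vm = (RT/F)*ln((PK*Ko + PNa*Nao + PCl*Cli)/(PK*Ki + PNa*Nai + PCl*Clo))
Numer = 13.42, Denom = 189.575
Vm = -70.77 mV


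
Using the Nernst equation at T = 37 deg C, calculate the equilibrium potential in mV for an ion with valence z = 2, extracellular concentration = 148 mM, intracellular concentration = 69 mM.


E = (RT/(zF)) * ln(C_out/C_in)
T = 37 + 273.15 = 310.15 K
E = (8.314 * 310.15 / (2 * 96485)) * ln(148/69)
E = 10.2 mV


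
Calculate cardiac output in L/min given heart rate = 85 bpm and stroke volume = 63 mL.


CO = HR * SV
CO = 85 * 63 / 1000
CO = 5.355 L/min


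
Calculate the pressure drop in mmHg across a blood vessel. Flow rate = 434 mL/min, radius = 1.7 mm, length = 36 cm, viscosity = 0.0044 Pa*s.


dP = 8*mu*L*Q / (pi*r^4)
Q = 434 mL/min = 7.23333e-06 m^3/s
dP = 3493.32 Pa = 3493.32 / 133.322 mmHg = 26.2 mmHg


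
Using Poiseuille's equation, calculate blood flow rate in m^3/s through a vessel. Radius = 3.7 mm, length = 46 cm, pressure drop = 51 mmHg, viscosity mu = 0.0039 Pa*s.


Q = pi*r^4*dP / (8*mu*L)
r = 0.0037 m, L = 0.46 m
dP = 51 mmHg = 6799.422 Pa
Q = 2.7894e-04 m^3/s


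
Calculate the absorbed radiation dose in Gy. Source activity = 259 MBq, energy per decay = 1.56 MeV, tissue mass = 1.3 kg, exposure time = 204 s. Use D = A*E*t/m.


A = 259 MBq = 2.5900e+08 Bq
E = 1.56 MeV = 2.49912e-13 J
D = A*E*t/m = 2.5900e+08*2.49912e-13*204/1.3
D = 0.01016 Gy


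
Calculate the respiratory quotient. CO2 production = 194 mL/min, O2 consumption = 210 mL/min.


RQ = VCO2 / VO2
RQ = 194 / 210
RQ = 0.9238


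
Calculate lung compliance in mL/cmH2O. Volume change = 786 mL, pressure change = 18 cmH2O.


C = dV / dP
C = 786 / 18
C = 43.67 mL/cmH2O


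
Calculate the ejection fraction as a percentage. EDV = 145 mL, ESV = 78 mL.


SV = EDV - ESV = 145 - 78 = 67 mL
EF = SV/EDV * 100 = 67/145 * 100
EF = 46.21%


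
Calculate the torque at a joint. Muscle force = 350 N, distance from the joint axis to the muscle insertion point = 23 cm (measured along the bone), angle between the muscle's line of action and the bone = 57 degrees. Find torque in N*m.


Torque = F * d * sin(theta)   (moment arm = d*sin(theta))
d = 23 cm = 0.23 m
Torque = 350 * 0.23 * sin(57)
Torque = 67.51 N*m


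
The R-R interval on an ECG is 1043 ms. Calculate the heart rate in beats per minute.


HR = 60 / RR_interval(s)
RR = 1043 ms = 1.043 s
HR = 60 / 1.043 = 57.53 bpm


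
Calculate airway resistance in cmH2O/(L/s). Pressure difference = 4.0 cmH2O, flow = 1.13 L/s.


R = dP / flow
R = 4.0 / 1.13
R = 3.54 cmH2O/(L/s)


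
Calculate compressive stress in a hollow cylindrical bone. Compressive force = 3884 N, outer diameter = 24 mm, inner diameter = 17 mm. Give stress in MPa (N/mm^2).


A = pi*(r_o^2 - r_i^2)
r_o = 12 mm, r_i = 8.5 mm
A = 225.409 mm^2
sigma = F/A = 3884 / 225.409
sigma = 17.23 MPa


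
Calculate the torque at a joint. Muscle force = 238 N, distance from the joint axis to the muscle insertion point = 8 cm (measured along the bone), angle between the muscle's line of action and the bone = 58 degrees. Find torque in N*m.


Torque = F * d * sin(theta)   (moment arm = d*sin(theta))
d = 8 cm = 0.08 m
Torque = 238 * 0.08 * sin(58)
Torque = 16.15 N*m


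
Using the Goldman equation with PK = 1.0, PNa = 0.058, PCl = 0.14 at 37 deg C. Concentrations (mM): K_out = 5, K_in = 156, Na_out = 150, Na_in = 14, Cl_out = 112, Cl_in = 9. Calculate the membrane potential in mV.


Vm = (RT/F)*ln((PK*Ko + PNa*Nao + PCl*Cli)/(PK*Ki + PNa*Nai + PCl*Clo))
Numer = 14.96, Denom = 172.492
Vm = -65.34 mV


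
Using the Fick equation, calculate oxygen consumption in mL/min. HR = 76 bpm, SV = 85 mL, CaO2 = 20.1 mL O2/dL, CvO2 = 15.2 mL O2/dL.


CO = HR*SV = 76*85/1000 = 6.46 L/min
a-v O2 diff = 20.1 - 15.2 = 4.9 mL/dL
VO2 = CO * (CaO2-CvO2) * 10 dL/L
VO2 = 6.46 * 4.9 * 10
VO2 = 316.5 mL/min


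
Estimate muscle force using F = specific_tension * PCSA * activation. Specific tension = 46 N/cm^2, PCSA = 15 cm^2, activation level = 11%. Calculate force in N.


F = sigma * PCSA * activation
F = 46 * 15 * 0.11
F = 75.9 N


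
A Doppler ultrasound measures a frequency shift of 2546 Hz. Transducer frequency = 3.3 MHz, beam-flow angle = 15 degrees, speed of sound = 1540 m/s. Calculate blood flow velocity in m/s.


v = fd * c / (2 * f0 * cos(theta))
v = 2546 * 1540 / (2 * 3.3000e+06 * cos(15))
v = 0.615 m/s


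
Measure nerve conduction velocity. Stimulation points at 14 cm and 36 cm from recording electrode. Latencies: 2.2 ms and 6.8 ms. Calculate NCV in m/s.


Distance = (36 - 14) / 100 = 0.22 m
dt = (6.8 - 2.2) / 1000 = 0.0046 s
NCV = dist / dt = 47.83 m/s


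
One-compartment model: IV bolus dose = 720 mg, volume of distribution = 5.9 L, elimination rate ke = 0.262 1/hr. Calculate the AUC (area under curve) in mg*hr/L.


C0 = Dose/Vd = 720/5.9 = 122.034 mg/L
AUC = C0/ke = 122.034/0.262
AUC = 465.8 mg*hr/L


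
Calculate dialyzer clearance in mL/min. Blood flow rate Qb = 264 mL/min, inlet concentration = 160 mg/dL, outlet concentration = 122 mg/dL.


K = Qb * (Cb_in - Cb_out) / Cb_in
K = 264 * (160 - 122) / 160
K = 62.7 mL/min


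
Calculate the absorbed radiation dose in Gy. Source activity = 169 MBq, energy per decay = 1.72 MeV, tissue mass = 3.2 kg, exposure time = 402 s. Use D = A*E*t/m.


A = 169 MBq = 1.6900e+08 Bq
E = 1.72 MeV = 2.75544e-13 J
D = A*E*t/m = 1.6900e+08*2.75544e-13*402/3.2
D = 0.00585 Gy


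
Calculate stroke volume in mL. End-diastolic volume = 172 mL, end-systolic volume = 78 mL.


SV = EDV - ESV
SV = 172 - 78
SV = 94 mL


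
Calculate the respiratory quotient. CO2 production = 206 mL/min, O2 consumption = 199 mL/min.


RQ = VCO2 / VO2
RQ = 206 / 199
RQ = 1.035


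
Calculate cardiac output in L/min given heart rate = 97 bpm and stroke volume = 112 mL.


CO = HR * SV
CO = 97 * 112 / 1000
CO = 10.86 L/min


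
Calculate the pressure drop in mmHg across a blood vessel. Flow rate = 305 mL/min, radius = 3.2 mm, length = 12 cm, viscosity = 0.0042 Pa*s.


dP = 8*mu*L*Q / (pi*r^4)
Q = 305 mL/min = 5.08333e-06 m^3/s
dP = 62.2184 Pa = 62.2184 / 133.322 mmHg = 0.4667 mmHg


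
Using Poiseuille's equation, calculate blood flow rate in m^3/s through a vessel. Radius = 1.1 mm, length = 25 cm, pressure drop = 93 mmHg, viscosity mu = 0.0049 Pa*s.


Q = pi*r^4*dP / (8*mu*L)
r = 0.0011 m, L = 0.25 m
dP = 93 mmHg = 12398.946 Pa
Q = 5.8194e-06 m^3/s


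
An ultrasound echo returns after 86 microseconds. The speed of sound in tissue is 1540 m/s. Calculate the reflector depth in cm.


depth = c * t / 2
t = 86 us = 8.6000e-05 s
depth = 1540 * 8.6000e-05 / 2
depth = 0.06622 m = 6.622 cm


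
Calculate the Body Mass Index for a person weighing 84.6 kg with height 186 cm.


BMI = weight / height^2
height = 186 cm = 1.86 m
BMI = 84.6 / 1.86^2
BMI = 24.45 kg/m^2


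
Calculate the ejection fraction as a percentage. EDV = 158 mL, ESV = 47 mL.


SV = EDV - ESV = 158 - 47 = 111 mL
EF = SV/EDV * 100 = 111/158 * 100
EF = 70.25%


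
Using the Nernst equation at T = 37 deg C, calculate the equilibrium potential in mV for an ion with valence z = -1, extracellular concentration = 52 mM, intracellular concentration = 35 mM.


E = (RT/(zF)) * ln(C_out/C_in)
T = 37 + 273.15 = 310.15 K
E = (8.314 * 310.15 / (-1 * 96485)) * ln(52/35)
E = -10.58 mV


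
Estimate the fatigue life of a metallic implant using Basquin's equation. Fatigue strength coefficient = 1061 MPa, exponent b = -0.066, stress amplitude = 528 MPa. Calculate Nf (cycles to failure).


sigma_a = sigma_f' * (2Nf)^b
2Nf = (sigma_a/sigma_f')^(1/b)
2Nf = (528/1061)^(1/-0.066)
2Nf = 39096.993
Nf = 1.955e+04


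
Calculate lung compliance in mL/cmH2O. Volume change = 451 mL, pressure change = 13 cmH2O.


C = dV / dP
C = 451 / 13
C = 34.69 mL/cmH2O


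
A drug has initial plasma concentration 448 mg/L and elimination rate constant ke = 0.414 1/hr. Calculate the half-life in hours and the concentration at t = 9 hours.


t_half = ln(2) / ke = 0.693147 / 0.414 = 1.674 hr
C(t) = C0 * exp(-ke*t) = 448 * exp(-0.414*9)
C(9) = 10.79 mg/L


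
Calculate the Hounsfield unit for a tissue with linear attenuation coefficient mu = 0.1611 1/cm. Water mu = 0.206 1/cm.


HU = ((mu_tissue - mu_water) / mu_water) * 1000
HU = ((0.1611 - 0.206) / 0.206) * 1000
HU = -218


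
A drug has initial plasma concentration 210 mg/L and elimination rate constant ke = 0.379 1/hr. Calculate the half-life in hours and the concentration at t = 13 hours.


t_half = ln(2) / ke = 0.693147 / 0.379 = 1.829 hr
C(t) = C0 * exp(-ke*t) = 210 * exp(-0.379*13)
C(13) = 1.522 mg/L


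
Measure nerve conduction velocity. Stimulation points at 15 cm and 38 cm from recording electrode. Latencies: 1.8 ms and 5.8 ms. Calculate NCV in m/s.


Distance = (38 - 15) / 100 = 0.23 m
dt = (5.8 - 1.8) / 1000 = 0.004 s
NCV = dist / dt = 57.5 m/s


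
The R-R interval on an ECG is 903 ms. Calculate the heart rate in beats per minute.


HR = 60 / RR_interval(s)
RR = 903 ms = 0.903 s
HR = 60 / 0.903 = 66.45 bpm


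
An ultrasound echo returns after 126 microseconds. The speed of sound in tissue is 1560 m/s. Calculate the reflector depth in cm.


depth = c * t / 2
t = 126 us = 1.2600e-04 s
depth = 1560 * 1.2600e-04 / 2
depth = 0.09828 m = 9.828 cm


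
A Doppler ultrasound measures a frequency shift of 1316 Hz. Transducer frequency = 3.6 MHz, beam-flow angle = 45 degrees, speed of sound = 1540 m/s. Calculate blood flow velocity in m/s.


v = fd * c / (2 * f0 * cos(theta))
v = 1316 * 1540 / (2 * 3.6000e+06 * cos(45))
v = 0.3981 m/s


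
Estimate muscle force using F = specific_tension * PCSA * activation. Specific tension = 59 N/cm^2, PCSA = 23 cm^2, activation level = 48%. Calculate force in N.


F = sigma * PCSA * activation
F = 59 * 23 * 0.48
F = 651.4 N


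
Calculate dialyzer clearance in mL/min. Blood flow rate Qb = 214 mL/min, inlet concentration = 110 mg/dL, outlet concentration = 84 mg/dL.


K = Qb * (Cb_in - Cb_out) / Cb_in
K = 214 * (110 - 84) / 110
K = 50.58 mL/min


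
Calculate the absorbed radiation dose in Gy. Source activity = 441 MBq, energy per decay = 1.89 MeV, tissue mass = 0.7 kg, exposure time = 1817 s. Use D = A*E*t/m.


A = 441 MBq = 4.4100e+08 Bq
E = 1.89 MeV = 3.02778e-13 J
D = A*E*t/m = 4.4100e+08*3.02778e-13*1817/0.7
D = 0.3466 Gy


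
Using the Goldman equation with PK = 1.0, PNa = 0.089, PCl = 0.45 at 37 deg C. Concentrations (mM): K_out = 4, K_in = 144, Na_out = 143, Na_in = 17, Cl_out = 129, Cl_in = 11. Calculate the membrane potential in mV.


Vm = (RT/F)*ln((PK*Ko + PNa*Nao + PCl*Cli)/(PK*Ki + PNa*Nai + PCl*Clo))
Numer = 21.677, Denom = 203.563
Vm = -59.86 mV


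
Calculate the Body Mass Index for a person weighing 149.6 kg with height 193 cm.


BMI = weight / height^2
height = 193 cm = 1.93 m
BMI = 149.6 / 1.93^2
BMI = 40.16 kg/m^2


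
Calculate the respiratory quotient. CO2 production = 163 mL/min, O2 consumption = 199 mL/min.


RQ = VCO2 / VO2
RQ = 163 / 199
RQ = 0.8191


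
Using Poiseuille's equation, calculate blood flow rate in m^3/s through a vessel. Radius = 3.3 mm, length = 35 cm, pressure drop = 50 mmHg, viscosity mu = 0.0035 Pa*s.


Q = pi*r^4*dP / (8*mu*L)
r = 0.0033 m, L = 0.35 m
dP = 50 mmHg = 6666.1 Pa
Q = 2.5343e-04 m^3/s


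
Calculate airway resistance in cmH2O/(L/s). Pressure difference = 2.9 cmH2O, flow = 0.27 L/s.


R = dP / flow
R = 2.9 / 0.27
R = 10.74 cmH2O/(L/s)


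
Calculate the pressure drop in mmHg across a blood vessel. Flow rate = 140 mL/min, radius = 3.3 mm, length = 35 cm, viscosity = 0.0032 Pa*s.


dP = 8*mu*L*Q / (pi*r^4)
Q = 140 mL/min = 2.33333e-06 m^3/s
dP = 56.1149 Pa = 56.1149 / 133.322 mmHg = 0.4209 mmHg


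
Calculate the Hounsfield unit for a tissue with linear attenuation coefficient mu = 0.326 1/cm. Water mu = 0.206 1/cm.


HU = ((mu_tissue - mu_water) / mu_water) * 1000
HU = ((0.326 - 0.206) / 0.206) * 1000
HU = 582.5


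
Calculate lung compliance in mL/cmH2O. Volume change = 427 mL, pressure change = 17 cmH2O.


C = dV / dP
C = 427 / 17
C = 25.12 mL/cmH2O


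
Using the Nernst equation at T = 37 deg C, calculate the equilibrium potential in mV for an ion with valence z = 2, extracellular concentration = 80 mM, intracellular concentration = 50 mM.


E = (RT/(zF)) * ln(C_out/C_in)
T = 37 + 273.15 = 310.15 K
E = (8.314 * 310.15 / (2 * 96485)) * ln(80/50)
E = 6.28 mV


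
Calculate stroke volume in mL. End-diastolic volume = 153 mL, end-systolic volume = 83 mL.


SV = EDV - ESV
SV = 153 - 83
SV = 70 mL


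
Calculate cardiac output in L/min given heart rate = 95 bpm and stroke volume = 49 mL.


CO = HR * SV
CO = 95 * 49 / 1000
CO = 4.655 L/min


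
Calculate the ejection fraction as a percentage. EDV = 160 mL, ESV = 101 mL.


SV = EDV - ESV = 160 - 101 = 59 mL
EF = SV/EDV * 100 = 59/160 * 100
EF = 36.88%


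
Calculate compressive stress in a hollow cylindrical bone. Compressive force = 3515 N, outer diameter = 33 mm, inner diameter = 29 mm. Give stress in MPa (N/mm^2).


A = pi*(r_o^2 - r_i^2)
r_o = 16.5 mm, r_i = 14.5 mm
A = 194.779 mm^2
sigma = F/A = 3515 / 194.779
sigma = 18.05 MPa


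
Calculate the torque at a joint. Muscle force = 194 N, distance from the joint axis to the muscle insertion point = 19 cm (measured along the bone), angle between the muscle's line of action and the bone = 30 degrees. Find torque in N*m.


Torque = F * d * sin(theta)   (moment arm = d*sin(theta))
d = 19 cm = 0.19 m
Torque = 194 * 0.19 * sin(30)
Torque = 18.43 N*m


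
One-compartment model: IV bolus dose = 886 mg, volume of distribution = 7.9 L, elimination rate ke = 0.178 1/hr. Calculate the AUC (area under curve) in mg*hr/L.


C0 = Dose/Vd = 886/7.9 = 112.152 mg/L
AUC = C0/ke = 112.152/0.178
AUC = 630.1 mg*hr/L


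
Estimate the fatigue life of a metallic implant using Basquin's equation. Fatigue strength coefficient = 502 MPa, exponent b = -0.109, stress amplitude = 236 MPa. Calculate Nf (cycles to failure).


sigma_a = sigma_f' * (2Nf)^b
2Nf = (sigma_a/sigma_f')^(1/b)
2Nf = (236/502)^(1/-0.109)
2Nf = 1016.8653
Nf = 508.4


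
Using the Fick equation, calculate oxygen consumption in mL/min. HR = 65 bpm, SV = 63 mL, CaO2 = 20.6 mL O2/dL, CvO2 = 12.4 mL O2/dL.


CO = HR*SV = 65*63/1000 = 4.095 L/min
a-v O2 diff = 20.6 - 12.4 = 8.2 mL/dL
VO2 = CO * (CaO2-CvO2) * 10 dL/L
VO2 = 4.095 * 8.2 * 10
VO2 = 335.8 mL/min


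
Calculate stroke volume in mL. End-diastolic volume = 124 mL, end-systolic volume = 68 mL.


SV = EDV - ESV
SV = 124 - 68
SV = 56 mL


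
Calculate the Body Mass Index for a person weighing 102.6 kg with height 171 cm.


BMI = weight / height^2
height = 171 cm = 1.71 m
BMI = 102.6 / 1.71^2
BMI = 35.09 kg/m^2


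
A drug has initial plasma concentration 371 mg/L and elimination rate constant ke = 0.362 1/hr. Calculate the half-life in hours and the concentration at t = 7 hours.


t_half = ln(2) / ke = 0.693147 / 0.362 = 1.915 hr
C(t) = C0 * exp(-ke*t) = 371 * exp(-0.362*7)
C(7) = 29.44 mg/L


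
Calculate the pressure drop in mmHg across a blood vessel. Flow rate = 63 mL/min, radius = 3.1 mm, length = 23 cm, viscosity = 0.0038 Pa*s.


dP = 8*mu*L*Q / (pi*r^4)
Q = 63 mL/min = 1.05e-06 m^3/s
dP = 25.3043 Pa = 25.3043 / 133.322 mmHg = 0.1898 mmHg


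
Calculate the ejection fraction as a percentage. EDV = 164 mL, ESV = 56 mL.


SV = EDV - ESV = 164 - 56 = 108 mL
EF = SV/EDV * 100 = 108/164 * 100
EF = 65.85%


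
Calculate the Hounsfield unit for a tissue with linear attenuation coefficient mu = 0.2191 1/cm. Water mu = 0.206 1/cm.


HU = ((mu_tissue - mu_water) / mu_water) * 1000
HU = ((0.2191 - 0.206) / 0.206) * 1000
HU = 63.59
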